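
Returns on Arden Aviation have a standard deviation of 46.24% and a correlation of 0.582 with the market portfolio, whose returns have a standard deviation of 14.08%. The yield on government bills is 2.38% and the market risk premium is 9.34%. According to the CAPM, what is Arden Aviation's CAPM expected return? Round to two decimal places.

20.23%

β = ρ × σ_i / σ_m = 0.582 × 46.24% / 14.08% = 1.9113
E(R) = 2.38% + 1.9113 × 9.34% = 20.23%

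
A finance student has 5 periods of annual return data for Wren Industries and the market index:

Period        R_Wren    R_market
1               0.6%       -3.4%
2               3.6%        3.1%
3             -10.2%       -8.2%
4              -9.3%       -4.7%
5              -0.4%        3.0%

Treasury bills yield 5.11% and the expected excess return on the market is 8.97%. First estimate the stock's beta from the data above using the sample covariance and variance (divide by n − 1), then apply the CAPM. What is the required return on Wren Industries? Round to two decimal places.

Mean R_i = (0.6 + 3.6 − 10.2 − 9.3 − 0.4) / 5 = -3.1400%
Mean R_m = (-3.4 + 3.1 − 8.2 − 4.7 + 3.0) / 5 = -2.0400%
Σ(R_i − R̄_i)(R_m − R̄_m) = 103.2420  ⇒  Cov = 103.2420 / 4 = 25.8105
Σ(R_m − R̄_m)² = 98.6920  ⇒  Var(R_m) = 98.6920 / 4 = 24.6730
β = Cov / Var(R_m) = 25.8105 / 24.6730 = 1.0461
E(R) = R_f + β × MRP = 5.11% + 1.0461 × 8.97% = 14.49%

14.49%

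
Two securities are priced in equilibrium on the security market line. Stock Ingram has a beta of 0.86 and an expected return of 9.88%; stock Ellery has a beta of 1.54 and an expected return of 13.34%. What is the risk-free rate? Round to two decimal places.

5.50%

Both satisfy E(R) = R_f + β·MRP, so the slope of the SML is
MRP = (13.34% − 9.88%) / (1.54 − 0.86) = 3.46% / 0.68 = 5.0882%
R_f = E(R_Ingram) − β_Ingram·MRP = 9.88% − 0.86 × 5.0882% = 5.5041%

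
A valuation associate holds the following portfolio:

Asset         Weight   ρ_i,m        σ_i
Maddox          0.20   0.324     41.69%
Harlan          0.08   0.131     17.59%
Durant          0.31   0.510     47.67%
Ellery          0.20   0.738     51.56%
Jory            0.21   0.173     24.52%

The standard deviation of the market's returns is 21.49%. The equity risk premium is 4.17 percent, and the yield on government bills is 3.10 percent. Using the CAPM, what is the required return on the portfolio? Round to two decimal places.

β_Maddox = 0.324 × 41.69% / 21.49% = 0.6286
β_Harlan = 0.131 × 17.59% / 21.49% = 0.1072
β_Durant = 0.510 × 47.67% / 21.49% = 1.1313
β_Ellery = 0.738 × 51.56% / 21.49% = 1.7707
β_Jory = 0.173 × 24.52% / 21.49% = 0.1974
β_P = Σ w_i β_i = 0.20×0.6286 + 0.08×0.1072 + 0.31×1.1313 + 0.20×1.7707 + 0.21×0.1974 = 0.8806
E(R_P) = R_f + β_P × MRP = 3.10% + 0.8806 × 4.17% = 6.77%

6.77%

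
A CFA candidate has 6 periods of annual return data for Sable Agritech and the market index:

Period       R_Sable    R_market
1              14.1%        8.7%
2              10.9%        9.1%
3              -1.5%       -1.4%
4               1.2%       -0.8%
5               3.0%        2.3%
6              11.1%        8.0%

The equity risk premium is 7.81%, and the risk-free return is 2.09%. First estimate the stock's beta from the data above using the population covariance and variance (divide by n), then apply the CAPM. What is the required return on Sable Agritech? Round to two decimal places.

12.05%

Mean R_i = (14.1 + 10.9 − 1.5 + 1.2 + 3.0 + 11.1) / 6 = 6.4667%
Mean R_m = (8.7 + 9.1 − 1.4 − 0.8 + 2.3 + 8.0) / 6 = 4.3167%
Σ(R_i − R̄_i)(R_m − R̄_m) = 151.2133  ⇒  Cov = 151.2133 / 6 = 25.2022
Σ(R_m − R̄_m)² = 118.5883  ⇒  Var(R_m) = 118.5883 / 6 = 19.7647
β = Cov / Var(R_m) = 25.2022 / 19.7647 = 1.2751
E(R) = R_f + β × MRP = 2.09% + 1.2751 × 7.81% = 12.05%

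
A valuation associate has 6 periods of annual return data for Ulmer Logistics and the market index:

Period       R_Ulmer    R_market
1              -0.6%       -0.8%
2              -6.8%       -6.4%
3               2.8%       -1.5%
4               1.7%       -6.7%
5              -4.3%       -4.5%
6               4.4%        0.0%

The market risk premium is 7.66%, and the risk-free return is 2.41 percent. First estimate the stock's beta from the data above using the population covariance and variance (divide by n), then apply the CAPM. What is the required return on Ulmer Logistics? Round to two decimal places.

Mean R_i = (-0.6 − 6.8 + 2.8 + 1.7 − 4.3 + 4.4) / 6 = -0.4667%
Mean R_m = (-0.8 − 6.4 − 1.5 − 6.7 − 4.5 + 0.0) / 6 = -3.3167%
Σ(R_i − R̄_i)(R_m − R̄_m) = 38.4733  ⇒  Cov = 38.4733 / 6 = 6.4122
Σ(R_m − R̄_m)² = 42.9883  ⇒  Var(R_m) = 42.9883 / 6 = 7.1647
β = Cov / Var(R_m) = 6.4122 / 7.1647 = 0.8950
E(R) = R_f + β × MRP = 2.41% + 0.8950 × 7.66% = 9.27%

9.27%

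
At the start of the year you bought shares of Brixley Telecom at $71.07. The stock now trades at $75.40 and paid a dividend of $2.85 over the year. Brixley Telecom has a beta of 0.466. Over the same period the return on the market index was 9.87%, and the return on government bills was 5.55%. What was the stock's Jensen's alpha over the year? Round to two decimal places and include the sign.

Realised HPR = (P1 + D1 − P0) / P0 = (75.40 + 2.85 − 71.07) / 71.07 = 7.18 / 71.07 = 10.1027%
MRP = 9.87% − 5.55% = 4.32%
CAPM required = R_f + β·MRP = 5.55% + 0.466 × 4.32% = 7.56312%
α = realised − required = 10.1027% − 7.56312% = +2.54%

+2.54%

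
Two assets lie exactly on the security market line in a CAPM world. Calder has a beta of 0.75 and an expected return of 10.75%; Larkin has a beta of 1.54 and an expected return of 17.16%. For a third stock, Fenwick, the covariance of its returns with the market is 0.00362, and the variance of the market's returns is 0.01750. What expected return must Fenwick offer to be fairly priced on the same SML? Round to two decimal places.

MRP = (17.16% − 10.75%) / (1.54 − 0.75) = 8.1139%
R_f = 10.75% − 0.75 × 8.1139% = 4.6646%
β_Fenwick = Cov / Var(R_m) = 0.00362 / 0.01750 = 0.2069
E(R_Fenwick) = R_f + β × MRP = 4.6646% + 0.2069 × 8.1139% = 6.34%

6.34%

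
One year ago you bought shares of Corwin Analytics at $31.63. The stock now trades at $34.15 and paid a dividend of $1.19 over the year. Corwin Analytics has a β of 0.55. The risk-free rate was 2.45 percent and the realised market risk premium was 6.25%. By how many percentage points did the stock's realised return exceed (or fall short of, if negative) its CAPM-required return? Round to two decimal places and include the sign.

Realised HPR = (P1 + D1 − P0) / P0 = (34.15 + 1.19 − 31.63) / 31.63 = 3.71 / 31.63 = 11.7294%
CAPM required = R_f + β·MRP = 2.45% + 0.55 × 6.25% = 5.8875%
α = realised − required = 11.7294% − 5.8875% = +5.84%

+5.84%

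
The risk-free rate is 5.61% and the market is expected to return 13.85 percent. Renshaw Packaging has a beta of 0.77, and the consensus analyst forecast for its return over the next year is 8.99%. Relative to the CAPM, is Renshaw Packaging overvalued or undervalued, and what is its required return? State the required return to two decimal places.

MRP = 13.85% − 5.61% = 8.24%
Required return = R_f + β·MRP = 5.61% + 0.77 × 8.24% = 11.95%
Forecast 8.99% < required 11.95% → the stock plots below the SML → overvalued.

Overvalued; required return 11.95%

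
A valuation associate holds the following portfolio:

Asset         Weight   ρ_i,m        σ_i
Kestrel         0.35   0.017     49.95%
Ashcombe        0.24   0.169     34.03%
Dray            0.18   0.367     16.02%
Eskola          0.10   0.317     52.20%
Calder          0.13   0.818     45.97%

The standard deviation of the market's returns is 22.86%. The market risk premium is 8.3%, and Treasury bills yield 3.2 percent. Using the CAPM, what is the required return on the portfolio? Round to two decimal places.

β_Kestrel = 0.017 × 49.95% / 22.86% = 0.0371
β_Ashcombe = 0.169 × 34.03% / 22.86% = 0.2516
β_Dray = 0.367 × 16.02% / 22.86% = 0.2572
β_Eskola = 0.317 × 52.20% / 22.86% = 0.7239
β_Calder = 0.818 × 45.97% / 22.86% = 1.6449
β_P = Σ w_i β_i = 0.35×0.0371 + 0.24×0.2516 + 0.18×0.2572 + 0.10×0.7239 + 0.13×1.6449 = 0.4059
E(R_P) = R_f + β_P × MRP = 3.2% + 0.4059 × 8.3% = 6.57%

6.57%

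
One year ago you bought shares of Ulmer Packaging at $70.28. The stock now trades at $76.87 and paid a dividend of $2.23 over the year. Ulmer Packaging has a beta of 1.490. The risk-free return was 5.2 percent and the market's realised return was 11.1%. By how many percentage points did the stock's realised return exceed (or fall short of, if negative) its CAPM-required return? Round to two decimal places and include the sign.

Realised HPR = (P1 + D1 − P0) / P0 = (76.87 + 2.23 − 70.28) / 70.28 = 8.82 / 70.28 = 12.5498%
MRP = 11.1% − 5.2% = 5.90%
CAPM required = R_f + β·MRP = 5.2% + 1.490 × 5.9% = 13.9910%
α = realised − required = 12.5498% − 13.9910% = -1.44%

-1.44%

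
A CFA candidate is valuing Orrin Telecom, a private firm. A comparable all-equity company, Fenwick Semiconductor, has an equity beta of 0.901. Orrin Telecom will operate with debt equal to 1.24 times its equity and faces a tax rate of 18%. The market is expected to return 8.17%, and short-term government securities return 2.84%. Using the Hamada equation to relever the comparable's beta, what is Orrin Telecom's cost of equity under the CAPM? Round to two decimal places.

12.53%

β_L = β_U × [1 + (1 − t)(D/E)] = 0.901 × [1 + (1 − 0.18) × 1.24]
    = 0.901 × [1 + 0.82 × 1.24] = 0.901 × 2.0168 = 1.8171
MRP = 8.17% − 2.84% = 5.33%
E(R) = R_f + β_L × MRP = 2.84% + 1.8171 × 5.33% = 12.53%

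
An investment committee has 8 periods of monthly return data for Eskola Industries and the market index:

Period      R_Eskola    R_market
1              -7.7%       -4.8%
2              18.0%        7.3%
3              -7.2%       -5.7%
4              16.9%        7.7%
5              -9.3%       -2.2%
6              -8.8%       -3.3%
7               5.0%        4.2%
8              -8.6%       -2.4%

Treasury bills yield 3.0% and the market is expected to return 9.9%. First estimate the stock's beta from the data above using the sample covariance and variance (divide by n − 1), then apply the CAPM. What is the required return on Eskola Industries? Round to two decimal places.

17.35%

Mean R_i = (-7.7 + 18.0 − 7.2 + 16.9 − 9.3 − 8.8 + 5.0 − 8.6) / 8 = -0.2125%
Mean R_m = (-4.8 + 7.3 − 5.7 + 7.7 − 2.2 − 3.3 + 4.2 − 2.4) / 8 = 0.1000%
Σ(R_i − R̄_i)(R_m − R̄_m) = 430.8400  ⇒  Cov = 430.8400 / 7 = 61.5486
Σ(R_m − R̄_m)² = 207.1600  ⇒  Var(R_m) = 207.1600 / 7 = 29.5943
β = Cov / Var(R_m) = 61.5486 / 29.5943 = 2.0797
MRP = 9.9% − 3.0% = 6.90%
E(R) = R_f + β × MRP = 3.0% + 2.0797 × 6.9% = 17.35%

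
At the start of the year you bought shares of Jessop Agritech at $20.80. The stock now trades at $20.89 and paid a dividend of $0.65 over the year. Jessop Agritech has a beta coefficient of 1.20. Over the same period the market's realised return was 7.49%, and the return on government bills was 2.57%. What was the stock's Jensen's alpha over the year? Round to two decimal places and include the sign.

Realised HPR = (P1 + D1 − P0) / P0 = (20.89 + 0.65 − 20.80) / 20.80 = 0.74 / 20.80 = 3.5577%
MRP = 7.49% − 2.57% = 4.92%
CAPM required = R_f + β·MRP = 2.57% + 1.20 × 4.92% = 8.4740%
α = realised − required = 3.5577% − 8.4740% = -4.92%

-4.92%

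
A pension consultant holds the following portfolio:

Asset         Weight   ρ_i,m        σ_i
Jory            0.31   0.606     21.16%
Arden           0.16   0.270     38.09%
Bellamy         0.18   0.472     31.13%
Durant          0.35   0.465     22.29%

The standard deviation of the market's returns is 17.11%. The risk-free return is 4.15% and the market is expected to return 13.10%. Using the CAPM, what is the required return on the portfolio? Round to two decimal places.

β_Jory = 0.606 × 21.16% / 17.11% = 0.7494
β_Arden = 0.270 × 38.09% / 17.11% = 0.6011
β_Bellamy = 0.472 × 31.13% / 17.11% = 0.8588
β_Durant = 0.465 × 22.29% / 17.11% = 0.6058
β_P = Σ w_i β_i = 0.31×0.7494 + 0.16×0.6011 + 0.18×0.8588 + 0.35×0.6058 = 0.6951
MRP = 13.10% − 4.15% = 8.95%
E(R_P) = R_f + β_P × MRP = 4.15% + 0.6951 × 8.95% = 10.37%

10.37%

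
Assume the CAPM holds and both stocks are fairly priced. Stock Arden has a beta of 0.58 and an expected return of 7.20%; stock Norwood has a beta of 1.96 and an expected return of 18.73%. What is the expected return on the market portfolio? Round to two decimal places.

10.71%

Both satisfy E(R) = R_f + β·MRP, so the slope of the SML is
MRP = (18.73% − 7.20%) / (1.96 − 0.58) = 11.53% / 1.38 = 8.3551%
R_f = E(R_Arden) − β_Arden·MRP = 7.20% − 0.58 × 8.3551% = 2.3540%
E(R_m) = R_f + MRP = 2.3540% + 8.3551% = 10.71%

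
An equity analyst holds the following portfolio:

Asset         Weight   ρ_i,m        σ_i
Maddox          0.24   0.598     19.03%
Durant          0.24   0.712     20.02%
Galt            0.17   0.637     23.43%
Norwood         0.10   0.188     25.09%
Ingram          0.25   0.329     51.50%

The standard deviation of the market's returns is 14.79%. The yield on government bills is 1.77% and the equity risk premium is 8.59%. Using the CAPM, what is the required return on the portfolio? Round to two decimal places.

9.55%

β_Maddox = 0.598 × 19.03% / 14.79% = 0.7694
β_Durant = 0.712 × 20.02% / 14.79% = 0.9638
β_Galt = 0.637 × 23.43% / 14.79% = 1.0091
β_Norwood = 0.188 × 25.09% / 14.79% = 0.3189
β_Ingram = 0.329 × 51.50% / 14.79% = 1.1456
β_P = Σ w_i β_i = 0.24×0.7694 + 0.24×0.9638 + 0.17×1.0091 + 0.10×0.3189 + 0.25×1.1456 = 0.9058
E(R_P) = R_f + β_P × MRP = 1.77% + 0.9058 × 8.59% = 9.55%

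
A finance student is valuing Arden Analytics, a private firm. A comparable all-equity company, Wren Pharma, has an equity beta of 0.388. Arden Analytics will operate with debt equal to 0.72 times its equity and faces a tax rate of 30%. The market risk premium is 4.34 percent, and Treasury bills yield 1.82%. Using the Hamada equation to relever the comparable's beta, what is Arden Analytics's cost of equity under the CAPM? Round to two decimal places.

β_L = β_U × [1 + (1 − t)(D/E)] = 0.388 × [1 + (1 − 0.30) × 0.72]
    = 0.388 × [1 + 0.70 × 0.72] = 0.388 × 1.5040 = 0.5836
E(R) = R_f + β_L × MRP = 1.82% + 0.5836 × 4.34% = 4.35%

4.35%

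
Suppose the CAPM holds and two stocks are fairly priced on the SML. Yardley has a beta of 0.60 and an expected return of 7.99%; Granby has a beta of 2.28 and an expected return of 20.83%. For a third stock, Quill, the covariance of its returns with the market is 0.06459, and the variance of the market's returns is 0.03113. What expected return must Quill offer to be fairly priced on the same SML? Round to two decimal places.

19.26%

MRP = (20.83% − 7.99%) / (2.28 − 0.60) = 7.6429%
R_f = 7.99% − 0.60 × 7.6429% = 3.4043%
β_Quill = Cov / Var(R_m) = 0.06459 / 0.03113 = 2.0748
E(R_Quill) = R_f + β × MRP = 3.4043% + 2.0748 × 7.6429% = 19.26%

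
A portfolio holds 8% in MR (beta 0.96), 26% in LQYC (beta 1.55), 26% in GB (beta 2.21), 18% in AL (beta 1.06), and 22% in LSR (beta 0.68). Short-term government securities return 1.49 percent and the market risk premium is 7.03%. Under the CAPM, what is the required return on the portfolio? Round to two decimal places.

11.30%

β_P = Σ w_i β_i = 0.08×0.96 + 0.26×1.55 + 0.26×2.21 + 0.18×1.06 + 0.22×0.68 = 1.3948
E(R_P) = R_f + β_P × MRP = 1.49% + 1.3948 × 7.03% = 11.30%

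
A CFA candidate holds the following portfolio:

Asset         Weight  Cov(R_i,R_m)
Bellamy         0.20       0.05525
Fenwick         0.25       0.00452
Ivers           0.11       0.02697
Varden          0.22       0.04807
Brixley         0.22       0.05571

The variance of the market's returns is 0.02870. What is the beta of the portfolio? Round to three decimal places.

1.323

β_Bellamy = 0.05525 / 0.02870 = 1.9251
β_Fenwick = 0.00452 / 0.02870 = 0.1575
β_Ivers = 0.02697 / 0.02870 = 0.9397
β_Varden = 0.04807 / 0.02870 = 1.6749
β_Brixley = 0.05571 / 0.02870 = 1.9411
β_P = Σ w_i β_i = 0.20×1.9251 + 0.25×0.1575 + 0.11×0.9397 + 0.22×1.6749 + 0.22×1.9411 = 1.3233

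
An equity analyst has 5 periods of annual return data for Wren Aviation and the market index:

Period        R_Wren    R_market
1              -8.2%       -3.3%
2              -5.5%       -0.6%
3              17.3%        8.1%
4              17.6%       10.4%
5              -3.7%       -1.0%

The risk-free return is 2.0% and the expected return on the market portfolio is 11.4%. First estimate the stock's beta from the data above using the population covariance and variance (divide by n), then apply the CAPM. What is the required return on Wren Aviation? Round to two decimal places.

21.53%

Mean R_i = (-8.2 − 5.5 + 17.3 + 17.6 − 3.7) / 5 = 3.5000%
Mean R_m = (-3.3 − 0.6 + 8.1 + 10.4 − 1.0) / 5 = 2.7200%
Σ(R_i − R̄_i)(R_m − R̄_m) = 309.6300  ⇒  Cov = 309.6300 / 5 = 61.9260
Σ(R_m − R̄_m)² = 149.0280  ⇒  Var(R_m) = 149.0280 / 5 = 29.8056
β = Cov / Var(R_m) = 61.9260 / 29.8056 = 2.0777
MRP = 11.4% − 2.0% = 9.40%
E(R) = R_f + β × MRP = 2.0% + 2.0777 × 9.4% = 21.53%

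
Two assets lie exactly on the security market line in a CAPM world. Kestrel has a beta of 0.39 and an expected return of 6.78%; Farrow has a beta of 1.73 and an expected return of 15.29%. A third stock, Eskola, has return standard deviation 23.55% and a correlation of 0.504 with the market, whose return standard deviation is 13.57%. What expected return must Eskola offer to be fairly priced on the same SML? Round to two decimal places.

MRP = (15.29% − 6.78%) / (1.73 − 0.39) = 6.3507%
R_f = 6.78% − 0.39 × 6.3507% = 4.3032%
β_Eskola = ρ·σ_i/σ_m = 0.504 × 23.55 / 13.57 = 0.8747
E(R_Eskola) = R_f + β × MRP = 4.3032% + 0.8747 × 6.3507% = 9.86%

9.86%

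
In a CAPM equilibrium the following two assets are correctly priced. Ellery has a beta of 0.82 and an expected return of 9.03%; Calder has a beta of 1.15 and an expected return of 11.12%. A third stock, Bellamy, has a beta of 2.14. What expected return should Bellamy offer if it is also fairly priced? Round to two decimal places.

MRP (SML slope) = (11.12% − 9.03%) / (1.15 − 0.82) = 2.09% / 0.33 = 6.3333%
R_f (intercept) = 9.03% − 0.82 × 6.3333% = 3.8367%
E(R_Bellamy) = R_f + β × MRP = 3.8367% + 2.14 × 6.3333% = 17.39%

17.39%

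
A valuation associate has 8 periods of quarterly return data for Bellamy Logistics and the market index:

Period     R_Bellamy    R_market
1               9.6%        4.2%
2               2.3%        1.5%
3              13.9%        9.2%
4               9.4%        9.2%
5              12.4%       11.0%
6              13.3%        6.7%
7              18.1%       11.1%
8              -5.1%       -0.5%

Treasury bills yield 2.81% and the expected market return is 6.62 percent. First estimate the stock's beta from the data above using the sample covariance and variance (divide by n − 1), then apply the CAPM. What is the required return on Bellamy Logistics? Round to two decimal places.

8.53%

Mean R_i = (9.6 + 2.3 + 13.9 + 9.4 + 12.4 + 13.3 + 18.1 − 5.1) / 8 = 9.2375%
Mean R_m = (4.2 + 1.5 + 9.2 + 9.2 + 11.0 + 6.7 + 11.1 − 0.5) / 8 = 6.5500%
Σ(R_i − R̄_i)(R_m − R̄_m) = 203.0550  ⇒  Cov = 203.0550 / 7 = 29.0079
Σ(R_m − R̄_m)² = 135.3000  ⇒  Var(R_m) = 135.3000 / 7 = 19.3286
β = Cov / Var(R_m) = 29.0079 / 19.3286 = 1.5008
MRP = 6.62% − 2.81% = 3.81%
E(R) = R_f + β × MRP = 2.81% + 1.5008 × 3.81% = 8.53%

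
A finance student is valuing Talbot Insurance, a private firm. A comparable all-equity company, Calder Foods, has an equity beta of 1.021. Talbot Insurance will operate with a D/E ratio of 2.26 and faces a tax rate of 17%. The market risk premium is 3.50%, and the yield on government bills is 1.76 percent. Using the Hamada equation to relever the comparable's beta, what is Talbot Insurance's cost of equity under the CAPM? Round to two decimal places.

12.04%

β_L = β_U × [1 + (1 − t)(D/E)] = 1.021 × [1 + (1 − 0.17) × 2.26]
    = 1.021 × [1 + 0.83 × 2.26] = 1.021 × 2.8758 = 2.9362
E(R) = R_f + β_L × MRP = 1.76% + 2.9362 × 3.50% = 12.04%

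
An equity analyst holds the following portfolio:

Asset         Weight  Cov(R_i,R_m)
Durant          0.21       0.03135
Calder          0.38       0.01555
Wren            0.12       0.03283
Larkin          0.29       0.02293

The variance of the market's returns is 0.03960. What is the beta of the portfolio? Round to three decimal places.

β_Durant = 0.03135 / 0.03960 = 0.7917
β_Calder = 0.01555 / 0.03960 = 0.3927
β_Wren = 0.03283 / 0.03960 = 0.8290
β_Larkin = 0.02293 / 0.03960 = 0.5790
β_P = Σ w_i β_i = 0.21×0.7917 + 0.38×0.3927 + 0.12×0.8290 + 0.29×0.5790 = 0.5829

0.583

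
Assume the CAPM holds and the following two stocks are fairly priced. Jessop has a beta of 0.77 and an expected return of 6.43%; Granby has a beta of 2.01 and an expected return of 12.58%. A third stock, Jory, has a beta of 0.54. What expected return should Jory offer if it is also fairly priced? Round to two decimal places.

5.29%

MRP (SML slope) = (12.58% − 6.43%) / (2.01 − 0.77) = 6.15% / 1.24 = 4.9597%
R_f (intercept) = 6.43% − 0.77 × 4.9597% = 2.6110%
E(R_Jory) = R_f + β × MRP = 2.6110% + 0.54 × 4.9597% = 5.29%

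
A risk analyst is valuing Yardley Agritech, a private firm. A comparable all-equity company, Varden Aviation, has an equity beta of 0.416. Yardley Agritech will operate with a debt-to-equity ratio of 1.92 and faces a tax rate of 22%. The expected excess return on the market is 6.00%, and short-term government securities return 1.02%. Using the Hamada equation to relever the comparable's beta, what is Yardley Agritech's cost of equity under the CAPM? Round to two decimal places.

7.25%

β_L = β_U × [1 + (1 − t)(D/E)] = 0.416 × [1 + (1 − 0.22) × 1.92]
    = 0.416 × [1 + 0.78 × 1.92] = 0.416 × 2.4976 = 1.0390
E(R) = R_f + β_L × MRP = 1.02% + 1.0390 × 6.00% = 7.25%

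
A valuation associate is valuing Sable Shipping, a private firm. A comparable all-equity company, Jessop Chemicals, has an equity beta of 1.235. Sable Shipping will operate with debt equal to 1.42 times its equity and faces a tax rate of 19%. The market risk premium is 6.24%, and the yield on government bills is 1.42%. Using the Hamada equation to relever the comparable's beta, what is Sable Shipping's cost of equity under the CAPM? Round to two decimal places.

17.99%

β_L = β_U × [1 + (1 − t)(D/E)] = 1.235 × [1 + (1 − 0.19) × 1.42]
    = 1.235 × [1 + 0.81 × 1.42] = 1.235 × 2.1502 = 2.6555
E(R) = R_f + β_L × MRP = 1.42% + 2.6555 × 6.24% = 17.99%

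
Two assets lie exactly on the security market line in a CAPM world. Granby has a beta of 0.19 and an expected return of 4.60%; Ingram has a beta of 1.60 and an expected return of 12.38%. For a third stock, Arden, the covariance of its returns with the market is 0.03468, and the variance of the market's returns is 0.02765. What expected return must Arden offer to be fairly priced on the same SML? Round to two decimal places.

MRP = (12.38% − 4.60%) / (1.60 − 0.19) = 5.5177%
R_f = 4.60% − 0.19 × 5.5177% = 3.5516%
β_Arden = Cov / Var(R_m) = 0.03468 / 0.02765 = 1.2542
E(R_Arden) = R_f + β × MRP = 3.5516% + 1.2542 × 5.5177% = 10.47%

10.47%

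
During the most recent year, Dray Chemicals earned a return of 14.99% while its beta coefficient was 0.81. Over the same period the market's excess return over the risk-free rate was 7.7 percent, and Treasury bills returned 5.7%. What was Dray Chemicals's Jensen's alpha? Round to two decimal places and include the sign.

CAPM benchmark = R_f + β(R_m − R_f) = 5.7% + 0.81 × 7.7% = 11.9370%
α = actual − benchmark = 14.99% − 11.9370% = +3.05%

+3.05%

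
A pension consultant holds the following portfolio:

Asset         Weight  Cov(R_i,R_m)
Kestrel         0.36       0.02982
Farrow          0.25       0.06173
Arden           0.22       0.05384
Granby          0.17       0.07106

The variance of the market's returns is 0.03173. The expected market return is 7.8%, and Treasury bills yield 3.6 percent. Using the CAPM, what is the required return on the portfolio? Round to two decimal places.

β_Kestrel = 0.02982 / 0.03173 = 0.9398
β_Farrow = 0.06173 / 0.03173 = 1.9455
β_Arden = 0.05384 / 0.03173 = 1.6968
β_Granby = 0.07106 / 0.03173 = 2.2395
β_P = Σ w_i β_i = 0.36×0.9398 + 0.25×1.9455 + 0.22×1.6968 + 0.17×2.2395 = 1.5787
MRP = 7.8% − 3.6% = 4.20%
E(R_P) = R_f + β_P × MRP = 3.6% + 1.5787 × 4.2% = 10.23%

10.23%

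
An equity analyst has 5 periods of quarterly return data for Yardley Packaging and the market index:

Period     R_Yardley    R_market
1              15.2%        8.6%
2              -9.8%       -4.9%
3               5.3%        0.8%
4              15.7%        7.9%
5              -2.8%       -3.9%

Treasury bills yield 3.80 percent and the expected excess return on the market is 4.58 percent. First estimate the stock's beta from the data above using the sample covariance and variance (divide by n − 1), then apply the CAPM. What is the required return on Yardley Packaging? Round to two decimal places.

Mean R_i = (15.2 − 9.8 + 5.3 + 15.7 − 2.8) / 5 = 4.7200%
Mean R_m = (8.6 − 4.9 + 0.8 + 7.9 − 3.9) / 5 = 1.7000%
Σ(R_i − R̄_i)(R_m − R̄_m) = 277.8100  ⇒  Cov = 277.8100 / 4 = 69.4525
Σ(R_m − R̄_m)² = 161.7800  ⇒  Var(R_m) = 161.7800 / 4 = 40.4450
β = Cov / Var(R_m) = 69.4525 / 40.4450 = 1.7172
E(R) = R_f + β × MRP = 3.80% + 1.7172 × 4.58% = 11.66%

11.66%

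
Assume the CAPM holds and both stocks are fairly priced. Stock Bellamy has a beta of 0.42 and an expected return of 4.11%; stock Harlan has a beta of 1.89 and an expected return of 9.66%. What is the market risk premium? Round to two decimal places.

Both satisfy E(R) = R_f + β·MRP, so the slope of the SML is
MRP = (9.66% − 4.11%) / (1.89 − 0.42) = 5.55% / 1.47 = 3.7755%

3.78%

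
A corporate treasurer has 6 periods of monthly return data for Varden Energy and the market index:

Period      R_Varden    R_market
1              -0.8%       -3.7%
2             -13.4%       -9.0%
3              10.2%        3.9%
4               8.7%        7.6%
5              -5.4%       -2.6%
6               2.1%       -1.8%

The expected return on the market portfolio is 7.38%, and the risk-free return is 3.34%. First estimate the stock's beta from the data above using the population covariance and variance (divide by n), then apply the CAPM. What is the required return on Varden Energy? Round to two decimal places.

8.99%

Mean R_i = (-0.8 − 13.4 + 10.2 + 8.7 − 5.4 + 2.1) / 6 = 0.2333%
Mean R_m = (-3.7 − 9.0 + 3.9 + 7.6 − 2.6 − 1.8) / 6 = -0.9333%
Σ(R_i − R̄_i)(R_m − R̄_m) = 241.0267  ⇒  Cov = 241.0267 / 6 = 40.1711
Σ(R_m − R̄_m)² = 172.4333  ⇒  Var(R_m) = 172.4333 / 6 = 28.7389
β = Cov / Var(R_m) = 40.1711 / 28.7389 = 1.3978
MRP = 7.38% − 3.34% = 4.04%
E(R) = R_f + β × MRP = 3.34% + 1.3978 × 4.04% = 8.99%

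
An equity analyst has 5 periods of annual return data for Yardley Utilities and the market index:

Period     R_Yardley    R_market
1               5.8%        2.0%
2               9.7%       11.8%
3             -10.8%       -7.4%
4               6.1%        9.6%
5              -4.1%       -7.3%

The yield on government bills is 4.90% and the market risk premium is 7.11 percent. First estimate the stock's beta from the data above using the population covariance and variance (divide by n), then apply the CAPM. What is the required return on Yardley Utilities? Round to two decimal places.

11.02%

Mean R_i = (5.8 + 9.7 − 10.8 + 6.1 − 4.1) / 5 = 1.3400%
Mean R_m = (2.0 + 11.8 − 7.4 + 9.6 − 7.3) / 5 = 1.7400%
Σ(R_i − R̄_i)(R_m − R̄_m) = 282.8120  ⇒  Cov = 282.8120 / 5 = 56.5624
Σ(R_m − R̄_m)² = 328.3120  ⇒  Var(R_m) = 328.3120 / 5 = 65.6624
β = Cov / Var(R_m) = 56.5624 / 65.6624 = 0.8614
E(R) = R_f + β × MRP = 4.90% + 0.8614 × 7.11% = 11.02%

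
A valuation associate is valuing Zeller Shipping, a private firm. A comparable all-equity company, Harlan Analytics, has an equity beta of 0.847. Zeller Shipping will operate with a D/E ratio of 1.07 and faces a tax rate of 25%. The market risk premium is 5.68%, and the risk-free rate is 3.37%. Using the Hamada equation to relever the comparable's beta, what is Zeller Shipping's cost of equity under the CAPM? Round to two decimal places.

12.04%

β_L = β_U × [1 + (1 − t)(D/E)] = 0.847 × [1 + (1 − 0.25) × 1.07]
    = 0.847 × [1 + 0.75 × 1.07] = 0.847 × 1.8025 = 1.5267
E(R) = R_f + β_L × MRP = 3.37% + 1.5267 × 5.68% = 12.04%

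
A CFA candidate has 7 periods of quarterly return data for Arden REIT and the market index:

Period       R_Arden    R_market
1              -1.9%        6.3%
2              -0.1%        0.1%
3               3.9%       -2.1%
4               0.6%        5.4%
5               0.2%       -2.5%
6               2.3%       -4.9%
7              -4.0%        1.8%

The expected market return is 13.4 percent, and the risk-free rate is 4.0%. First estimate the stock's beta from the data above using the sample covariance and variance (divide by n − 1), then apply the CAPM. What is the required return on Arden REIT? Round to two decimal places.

Mean R_i = (-1.9 − 0.1 + 3.9 + 0.6 + 0.2 + 2.3 − 4.0) / 7 = 0.1429%
Mean R_m = (6.3 + 0.1 − 2.1 + 5.4 − 2.5 − 4.9 + 1.8) / 7 = 0.5857%
Σ(R_i − R̄_i)(R_m − R̄_m) = -36.4857  ⇒  Cov = -36.4857 / 6 = -6.0810
Σ(R_m − R̄_m)² = 104.3686  ⇒  Var(R_m) = 104.3686 / 6 = 17.3948
β = Cov / Var(R_m) = -6.0810 / 17.3948 = -0.3496
MRP = 13.4% − 4.0% = 9.40%
E(R) = R_f + β × MRP = 4.0% + -0.3496 × 9.4% = 0.71%

0.71%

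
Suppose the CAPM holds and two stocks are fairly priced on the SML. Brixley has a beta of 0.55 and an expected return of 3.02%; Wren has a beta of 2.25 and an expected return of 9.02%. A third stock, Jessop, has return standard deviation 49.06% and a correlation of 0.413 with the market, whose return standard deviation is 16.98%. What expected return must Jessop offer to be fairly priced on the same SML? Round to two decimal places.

MRP = (9.02% − 3.02%) / (2.25 − 0.55) = 3.5294%
R_f = 3.02% − 0.55 × 3.5294% = 1.0788%
β_Jessop = ρ·σ_i/σ_m = 0.413 × 49.06 / 16.98 = 1.1933
E(R_Jessop) = R_f + β × MRP = 1.0788% + 1.1933 × 3.5294% = 5.29%

5.29%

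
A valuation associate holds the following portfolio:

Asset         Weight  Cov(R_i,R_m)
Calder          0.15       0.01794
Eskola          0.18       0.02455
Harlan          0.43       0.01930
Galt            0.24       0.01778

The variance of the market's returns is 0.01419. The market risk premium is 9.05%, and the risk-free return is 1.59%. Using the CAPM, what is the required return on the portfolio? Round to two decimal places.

14.14%

β_Calder = 0.01794 / 0.01419 = 1.2643
β_Eskola = 0.02455 / 0.01419 = 1.7301
β_Harlan = 0.01930 / 0.01419 = 1.3601
β_Galt = 0.01778 / 0.01419 = 1.2530
β_P = Σ w_i β_i = 0.15×1.2643 + 0.18×1.7301 + 0.43×1.3601 + 0.24×1.2530 = 1.3866
E(R_P) = R_f + β_P × MRP = 1.59% + 1.3866 × 9.05% = 14.14%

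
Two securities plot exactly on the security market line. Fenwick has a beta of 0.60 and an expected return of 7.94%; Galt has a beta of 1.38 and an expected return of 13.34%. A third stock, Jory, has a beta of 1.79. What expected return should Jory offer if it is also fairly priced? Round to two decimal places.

MRP (SML slope) = (13.34% − 7.94%) / (1.38 − 0.60) = 5.40% / 0.78 = 6.9231%
R_f (intercept) = 7.94% − 0.60 × 6.9231% = 3.7861%
E(R_Jory) = R_f + β × MRP = 3.7861% + 1.79 × 6.9231% = 16.18%

16.18%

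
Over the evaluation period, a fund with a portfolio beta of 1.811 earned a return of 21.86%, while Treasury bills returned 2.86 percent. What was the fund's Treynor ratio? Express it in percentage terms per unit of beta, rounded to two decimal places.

Treynor = (R_P − R_f) / β_P = (21.86% − 2.86%) / 1.8110 = 19.00% / 1.8110 = 10.49%

10.49%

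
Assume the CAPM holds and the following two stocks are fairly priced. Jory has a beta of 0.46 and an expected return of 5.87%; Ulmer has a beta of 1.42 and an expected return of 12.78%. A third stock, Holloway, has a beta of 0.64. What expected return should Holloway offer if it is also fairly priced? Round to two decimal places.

7.17%

MRP (SML slope) = (12.78% − 5.87%) / (1.42 − 0.46) = 6.91% / 0.96 = 7.1979%
R_f (intercept) = 5.87% − 0.46 × 7.1979% = 2.5590%
E(R_Holloway) = R_f + β × MRP = 2.5590% + 0.64 × 7.1979% = 7.17%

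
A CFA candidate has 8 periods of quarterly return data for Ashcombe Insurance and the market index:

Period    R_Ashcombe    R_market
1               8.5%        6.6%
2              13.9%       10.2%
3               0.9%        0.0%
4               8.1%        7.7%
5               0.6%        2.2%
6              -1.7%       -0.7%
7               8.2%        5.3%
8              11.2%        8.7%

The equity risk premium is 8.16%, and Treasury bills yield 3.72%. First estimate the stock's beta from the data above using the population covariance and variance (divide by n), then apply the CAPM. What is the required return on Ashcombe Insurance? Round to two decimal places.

Mean R_i = (8.5 + 13.9 + 0.9 + 8.1 + 0.6 − 1.7 + 8.2 + 11.2) / 8 = 6.2125%
Mean R_m = (6.6 + 10.2 + 0.0 + 7.7 + 2.2 − 0.7 + 5.3 + 8.7) / 8 = 5.0000%
Σ(R_i − R̄_i)(R_m − R̄_m) = 155.1600  ⇒  Cov = 155.1600 / 8 = 19.3950
Σ(R_m − R̄_m)² = 116.0000  ⇒  Var(R_m) = 116.0000 / 8 = 14.5000
β = Cov / Var(R_m) = 19.3950 / 14.5000 = 1.3376
E(R) = R_f + β × MRP = 3.72% + 1.3376 × 8.16% = 14.63%

14.63%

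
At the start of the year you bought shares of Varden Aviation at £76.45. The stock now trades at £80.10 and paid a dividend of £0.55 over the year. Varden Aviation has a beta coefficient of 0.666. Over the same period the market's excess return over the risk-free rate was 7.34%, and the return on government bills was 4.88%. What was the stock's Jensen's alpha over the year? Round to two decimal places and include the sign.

Realised HPR = (P1 + D1 − P0) / P0 = (80.10 + 0.55 − 76.45) / 76.45 = 4.20 / 76.45 = 5.4938%
CAPM required = R_f + β·MRP = 4.88% + 0.666 × 7.34% = 9.76844%
α = realised − required = 5.4938% − 9.76844% = -4.27%

-4.27%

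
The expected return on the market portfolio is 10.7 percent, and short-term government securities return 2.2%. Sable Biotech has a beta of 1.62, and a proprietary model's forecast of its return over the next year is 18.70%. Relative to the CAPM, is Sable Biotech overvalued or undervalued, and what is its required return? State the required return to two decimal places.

Undervalued; required return 15.97%

MRP = 10.7% − 2.2% = 8.50%
Required return = R_f + β·MRP = 2.2% + 1.62 × 8.5% = 15.97%
Forecast 18.70% > required 15.97% → the stock plots above the SML → undervalued.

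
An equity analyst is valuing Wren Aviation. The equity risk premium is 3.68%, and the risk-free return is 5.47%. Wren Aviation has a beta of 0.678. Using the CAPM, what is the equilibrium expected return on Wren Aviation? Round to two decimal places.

7.97%

E(R) = R_f + β × MRP = 5.47% + 0.678 × 3.68% = 7.97%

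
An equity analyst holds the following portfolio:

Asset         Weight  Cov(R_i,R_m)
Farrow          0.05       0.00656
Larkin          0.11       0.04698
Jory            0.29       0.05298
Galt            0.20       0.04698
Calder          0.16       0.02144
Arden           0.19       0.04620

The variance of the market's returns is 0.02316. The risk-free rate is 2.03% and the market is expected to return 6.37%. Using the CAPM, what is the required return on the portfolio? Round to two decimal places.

β_Farrow = 0.00656 / 0.02316 = 0.2832
β_Larkin = 0.04698 / 0.02316 = 2.0285
β_Jory = 0.05298 / 0.02316 = 2.2876
β_Galt = 0.04698 / 0.02316 = 2.0285
β_Calder = 0.02144 / 0.02316 = 0.9257
β_Arden = 0.04620 / 0.02316 = 1.9948
β_P = Σ w_i β_i = 0.05×0.2832 + 0.11×2.0285 + 0.29×2.2876 + 0.20×2.0285 + 0.16×0.9257 + 0.19×1.9948 = 1.8335
MRP = 6.37% − 2.03% = 4.34%
E(R_P) = R_f + β_P × MRP = 2.03% + 1.8335 × 4.34% = 9.99%

9.99%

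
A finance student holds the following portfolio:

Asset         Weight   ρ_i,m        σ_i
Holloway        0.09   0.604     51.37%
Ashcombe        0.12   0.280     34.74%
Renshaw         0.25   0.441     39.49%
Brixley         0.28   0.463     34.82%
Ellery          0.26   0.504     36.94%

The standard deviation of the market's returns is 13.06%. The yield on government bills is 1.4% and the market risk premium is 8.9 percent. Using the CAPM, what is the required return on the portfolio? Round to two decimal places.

β_Holloway = 0.604 × 51.37% / 13.06% = 2.3758
β_Ashcombe = 0.280 × 34.74% / 13.06% = 0.7448
β_Renshaw = 0.441 × 39.49% / 13.06% = 1.3335
β_Brixley = 0.463 × 34.82% / 13.06% = 1.2344
β_Ellery = 0.504 × 36.94% / 13.06% = 1.4256
β_P = Σ w_i β_i = 0.09×2.3758 + 0.12×0.7448 + 0.25×1.3335 + 0.28×1.2344 + 0.26×1.4256 = 1.3529
E(R_P) = R_f + β_P × MRP = 1.4% + 1.3529 × 8.9% = 13.44%

13.44%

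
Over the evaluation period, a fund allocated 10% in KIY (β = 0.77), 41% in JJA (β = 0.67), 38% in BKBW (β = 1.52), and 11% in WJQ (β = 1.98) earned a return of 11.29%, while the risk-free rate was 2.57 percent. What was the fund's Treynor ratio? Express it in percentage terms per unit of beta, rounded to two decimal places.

7.60%

β_P = 0.10×0.77 + 0.41×0.67 + 0.38×1.52 + 0.11×1.98 = 1.1471
Treynor = (R_P − R_f) / β_P = (11.29% − 2.57%) / 1.1471 = 8.72% / 1.1471 = 7.60%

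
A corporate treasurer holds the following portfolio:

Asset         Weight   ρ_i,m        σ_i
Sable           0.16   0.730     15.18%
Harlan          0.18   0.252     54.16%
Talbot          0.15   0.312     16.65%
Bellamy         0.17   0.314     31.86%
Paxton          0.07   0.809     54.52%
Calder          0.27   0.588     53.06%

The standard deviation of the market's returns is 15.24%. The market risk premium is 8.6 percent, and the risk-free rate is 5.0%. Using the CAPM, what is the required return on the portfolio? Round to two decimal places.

15.28%

β_Sable = 0.730 × 15.18% / 15.24% = 0.7271
β_Harlan = 0.252 × 54.16% / 15.24% = 0.8956
β_Talbot = 0.312 × 16.65% / 15.24% = 0.3409
β_Bellamy = 0.314 × 31.86% / 15.24% = 0.6564
β_Paxton = 0.809 × 54.52% / 15.24% = 2.8941
β_Calder = 0.588 × 53.06% / 15.24% = 2.0472
β_P = Σ w_i β_i = 0.16×0.7271 + 0.18×0.8956 + 0.15×0.3409 + 0.17×0.6564 + 0.07×2.8941 + 0.27×2.0472 = 1.1956
E(R_P) = R_f + β_P × MRP = 5.0% + 1.1956 × 8.6% = 15.28%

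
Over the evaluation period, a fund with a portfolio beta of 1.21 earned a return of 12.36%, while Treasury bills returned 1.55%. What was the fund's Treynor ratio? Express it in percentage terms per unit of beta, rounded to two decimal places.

8.93%

Treynor = (R_P − R_f) / β_P = (12.36% − 1.55%) / 1.2100 = 10.81% / 1.2100 = 8.93%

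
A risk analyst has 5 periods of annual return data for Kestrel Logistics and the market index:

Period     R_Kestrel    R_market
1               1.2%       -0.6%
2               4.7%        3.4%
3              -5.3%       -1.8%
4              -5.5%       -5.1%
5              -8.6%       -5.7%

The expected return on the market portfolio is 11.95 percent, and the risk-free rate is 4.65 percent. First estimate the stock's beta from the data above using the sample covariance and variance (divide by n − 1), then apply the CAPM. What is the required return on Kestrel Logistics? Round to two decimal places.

14.76%

Mean R_i = (1.2 + 4.7 − 5.3 − 5.5 − 8.6) / 5 = -2.7000%
Mean R_m = (-0.6 + 3.4 − 1.8 − 5.1 − 5.7) / 5 = -1.9600%
Σ(R_i − R̄_i)(R_m − R̄_m) = 75.4100  ⇒  Cov = 75.4100 / 4 = 18.8525
Σ(R_m − R̄_m)² = 54.4520  ⇒  Var(R_m) = 54.4520 / 4 = 13.6130
β = Cov / Var(R_m) = 18.8525 / 13.6130 = 1.3849
MRP = 11.95% − 4.65% = 7.30%
E(R) = R_f + β × MRP = 4.65% + 1.3849 × 7.30% = 14.76%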